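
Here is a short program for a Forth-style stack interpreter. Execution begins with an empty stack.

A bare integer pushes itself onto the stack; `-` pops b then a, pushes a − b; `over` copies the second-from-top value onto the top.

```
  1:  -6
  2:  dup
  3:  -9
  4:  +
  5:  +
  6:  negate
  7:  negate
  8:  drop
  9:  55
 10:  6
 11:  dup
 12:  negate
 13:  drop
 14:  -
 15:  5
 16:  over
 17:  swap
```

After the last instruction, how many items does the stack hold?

3

-6     -> -6
dup    -> -6 -6
-9     -> -6 -6 -9
+      -> -6 -15
+      -> -21
negate -> 21
negate -> -21
drop   -> (empty)
55     -> 55
6      -> 55 6
dup    -> 55 6 6
negate -> 55 6 -6
drop   -> 55 6
-      -> 49
5      -> 49 5
over   -> 49 5 49
swap   -> 49 49 5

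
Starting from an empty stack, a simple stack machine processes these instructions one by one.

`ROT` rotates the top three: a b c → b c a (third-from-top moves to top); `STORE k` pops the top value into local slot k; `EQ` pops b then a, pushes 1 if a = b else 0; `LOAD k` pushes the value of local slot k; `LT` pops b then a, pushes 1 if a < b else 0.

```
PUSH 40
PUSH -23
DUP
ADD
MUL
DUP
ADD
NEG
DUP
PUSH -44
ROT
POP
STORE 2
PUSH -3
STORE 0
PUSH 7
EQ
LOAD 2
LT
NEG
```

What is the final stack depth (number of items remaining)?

1

PUSH 40  : [40]
PUSH -23 : [40, -23]
DUP      : [40, -23, -23]
ADD      : [40, -46]
MUL      : [-1840]
DUP      : [-1840, -1840]
ADD      : [-3680]
NEG      : [3680]
DUP      : [3680, 3680]
PUSH -44 : [3680, 3680, -44]
ROT      : [3680, -44, 3680]
POP      : [3680, -44]
STORE 2  : [3680]
PUSH -3  : [3680, -3]
STORE 0  : [3680]
PUSH 7   : [3680, 7]
EQ       : [0]
LOAD 2   : [0, -44]
LT       : [0]
NEG      : [0]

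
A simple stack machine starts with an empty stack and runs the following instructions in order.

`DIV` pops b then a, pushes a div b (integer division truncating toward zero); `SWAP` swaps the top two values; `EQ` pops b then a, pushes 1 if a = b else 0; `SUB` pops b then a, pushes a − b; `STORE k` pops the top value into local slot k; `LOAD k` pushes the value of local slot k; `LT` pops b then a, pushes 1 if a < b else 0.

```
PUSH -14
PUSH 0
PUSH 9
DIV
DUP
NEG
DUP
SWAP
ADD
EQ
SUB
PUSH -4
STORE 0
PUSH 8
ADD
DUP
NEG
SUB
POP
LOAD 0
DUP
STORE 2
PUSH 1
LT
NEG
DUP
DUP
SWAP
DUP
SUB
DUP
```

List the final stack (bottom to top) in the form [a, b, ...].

PUSH -14 → [-14]
PUSH 0   → [-14, 0]
PUSH 9   → [-14, 0, 9]
DIV      → [-14, 0]
DUP      → [-14, 0, 0]
NEG      → [-14, 0, 0]
DUP      → [-14, 0, 0, 0]
SWAP     → [-14, 0, 0, 0]
ADD      → [-14, 0, 0]
EQ       → [-14, 1]
SUB      → [-15]
PUSH -4  → [-15, -4]
STORE 0  → [-15]
PUSH 8   → [-15, 8]
ADD      → [-7]
DUP      → [-7, -7]
NEG      → [-7, 7]
SUB      → [-14]
POP      → []
LOAD 0   → [-4]
DUP      → [-4, -4]
STORE 2  → [-4]
PUSH 1   → [-4, 1]
LT       → [1]
NEG      → [-1]
DUP      → [-1, -1]
DUP      → [-1, -1, -1]
SWAP     → [-1, -1, -1]
DUP      → [-1, -1, -1, -1]
SUB      → [-1, -1, 0]
DUP      → [-1, -1, 0, 0]

[-1, -1, 0, 0]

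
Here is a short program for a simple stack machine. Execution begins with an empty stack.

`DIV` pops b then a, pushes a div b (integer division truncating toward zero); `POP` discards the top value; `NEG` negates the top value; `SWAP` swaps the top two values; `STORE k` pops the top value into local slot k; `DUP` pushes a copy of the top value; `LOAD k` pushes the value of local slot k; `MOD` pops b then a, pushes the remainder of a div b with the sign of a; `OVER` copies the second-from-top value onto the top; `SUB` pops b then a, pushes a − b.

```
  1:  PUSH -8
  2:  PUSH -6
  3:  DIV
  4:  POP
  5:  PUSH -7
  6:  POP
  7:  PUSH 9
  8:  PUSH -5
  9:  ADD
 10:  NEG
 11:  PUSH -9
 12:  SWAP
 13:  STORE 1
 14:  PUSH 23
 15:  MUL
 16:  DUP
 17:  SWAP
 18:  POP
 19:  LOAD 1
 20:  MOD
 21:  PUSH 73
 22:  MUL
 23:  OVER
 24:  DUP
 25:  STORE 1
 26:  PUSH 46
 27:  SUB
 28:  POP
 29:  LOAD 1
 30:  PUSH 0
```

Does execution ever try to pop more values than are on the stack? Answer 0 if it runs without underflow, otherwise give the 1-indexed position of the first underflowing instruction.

23

PUSH -8  [-8]
PUSH -6  [-8, -6]
DIV      [1]
POP      []
PUSH -7  [-7]
POP      []
PUSH 9   [9]
PUSH -5  [9, -5]
ADD      [4]
NEG      [-4]
PUSH -9  [-4, -9]
SWAP     [-9, -4]
STORE 1  [-9]
PUSH 23  [-9, 23]
MUL      [-207]
DUP      [-207, -207]
SWAP     [-207, -207]
POP      [-207]
LOAD 1   [-207, -4]
MOD      [-3]
PUSH 73  [-3, 73]
MUL      [-219]
OVER  — needs 2 operands, stack has 1 → underflow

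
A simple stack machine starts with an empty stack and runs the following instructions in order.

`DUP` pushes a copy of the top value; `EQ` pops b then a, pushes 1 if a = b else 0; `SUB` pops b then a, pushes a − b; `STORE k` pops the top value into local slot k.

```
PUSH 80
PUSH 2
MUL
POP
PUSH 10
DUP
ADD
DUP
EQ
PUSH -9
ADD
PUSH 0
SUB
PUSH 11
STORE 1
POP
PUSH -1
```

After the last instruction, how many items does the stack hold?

1

PUSH 80 → 80
PUSH 2  → 80 2
MUL     → 160
POP     → (empty)
PUSH 10 → 10
DUP     → 10 10
ADD     → 20
DUP     → 20 20
EQ      → 1
PUSH -9 → 1 -9
ADD     → -8
PUSH 0  → -8 0
SUB     → -8
PUSH 11 → -8 11
STORE 1 → -8
POP     → (empty)
PUSH -1 → -1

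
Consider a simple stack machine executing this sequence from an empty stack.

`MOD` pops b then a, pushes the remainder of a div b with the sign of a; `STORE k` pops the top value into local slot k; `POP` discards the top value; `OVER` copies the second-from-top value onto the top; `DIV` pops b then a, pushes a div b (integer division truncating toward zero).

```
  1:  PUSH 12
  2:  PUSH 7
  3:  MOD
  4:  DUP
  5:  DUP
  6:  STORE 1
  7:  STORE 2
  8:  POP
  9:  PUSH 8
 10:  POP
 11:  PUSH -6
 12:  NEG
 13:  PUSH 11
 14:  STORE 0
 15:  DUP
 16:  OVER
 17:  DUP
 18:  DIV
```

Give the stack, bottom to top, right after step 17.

[6, 6, 6, 6]

PUSH 12 -> [12]
PUSH 7  -> [12, 7]
MOD     -> [5]
DUP     -> [5, 5]
DUP     -> [5, 5, 5]
STORE 1 -> [5, 5]
STORE 2 -> [5]
POP     -> []
PUSH 8  -> [8]
POP     -> []
PUSH -6 -> [-6]
NEG     -> [6]
PUSH 11 -> [6, 11]
STORE 0 -> [6]
DUP     -> [6, 6]
OVER    -> [6, 6, 6]
DUP     -> [6, 6, 6, 6]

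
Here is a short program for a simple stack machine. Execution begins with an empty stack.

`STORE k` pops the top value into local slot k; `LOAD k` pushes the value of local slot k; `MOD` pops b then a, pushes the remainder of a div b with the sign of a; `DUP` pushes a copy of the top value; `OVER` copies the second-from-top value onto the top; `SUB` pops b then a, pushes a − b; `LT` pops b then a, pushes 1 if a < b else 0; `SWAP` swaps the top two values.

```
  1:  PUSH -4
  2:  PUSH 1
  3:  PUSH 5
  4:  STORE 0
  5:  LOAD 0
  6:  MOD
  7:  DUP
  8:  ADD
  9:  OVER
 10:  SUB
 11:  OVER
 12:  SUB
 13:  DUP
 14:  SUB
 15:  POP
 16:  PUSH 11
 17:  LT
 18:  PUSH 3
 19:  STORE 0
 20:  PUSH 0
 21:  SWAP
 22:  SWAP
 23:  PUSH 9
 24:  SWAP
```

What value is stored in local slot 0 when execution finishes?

PUSH -4 → [-4]
PUSH 1  → [-4, 1]
PUSH 5  → [-4, 1, 5]
STORE 0 → [-4, 1]
LOAD 0  → [-4, 1, 5]
MOD     → [-4, 1]
DUP     → [-4, 1, 1]
ADD     → [-4, 2]
OVER    → [-4, 2, -4]
SUB     → [-4, 6]
OVER    → [-4, 6, -4]
SUB     → [-4, 10]
DUP     → [-4, 10, 10]
SUB     → [-4, 0]
POP     → [-4]
PUSH 11 → [-4, 11]
LT      → [1]
PUSH 3  → [1, 3]
STORE 0 → [1]
PUSH 0  → [1, 0]
SWAP    → [0, 1]
SWAP    → [1, 0]
PUSH 9  → [1, 0, 9]
SWAP    → [1, 9, 0]

3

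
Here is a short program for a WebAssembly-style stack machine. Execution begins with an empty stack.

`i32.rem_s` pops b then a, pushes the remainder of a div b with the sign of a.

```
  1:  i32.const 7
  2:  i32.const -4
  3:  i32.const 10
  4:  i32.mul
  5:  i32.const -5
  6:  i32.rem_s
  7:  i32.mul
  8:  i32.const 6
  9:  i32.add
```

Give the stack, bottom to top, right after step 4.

i32.const 7  : [7]
i32.const -4 : [7, -4]
i32.const 10 : [7, -4, 10]
i32.mul      : [7, -40]

[7, -40]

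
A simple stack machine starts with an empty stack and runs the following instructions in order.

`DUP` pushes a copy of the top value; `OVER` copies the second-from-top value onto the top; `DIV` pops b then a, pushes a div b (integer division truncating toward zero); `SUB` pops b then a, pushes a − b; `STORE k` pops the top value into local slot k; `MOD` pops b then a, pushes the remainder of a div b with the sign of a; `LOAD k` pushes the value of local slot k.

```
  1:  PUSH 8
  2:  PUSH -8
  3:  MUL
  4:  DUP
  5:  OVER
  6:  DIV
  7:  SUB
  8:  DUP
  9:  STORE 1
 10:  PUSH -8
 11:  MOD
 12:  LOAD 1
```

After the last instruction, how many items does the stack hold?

2

PUSH 8  -> 8
PUSH -8 -> 8 -8
MUL     -> -64
DUP     -> -64 -64
OVER    -> -64 -64 -64
DIV     -> -64 1
SUB     -> -65
DUP     -> -65 -65
STORE 1 -> -65
PUSH -8 -> -65 -8
MOD     -> -1
LOAD 1  -> -1 -65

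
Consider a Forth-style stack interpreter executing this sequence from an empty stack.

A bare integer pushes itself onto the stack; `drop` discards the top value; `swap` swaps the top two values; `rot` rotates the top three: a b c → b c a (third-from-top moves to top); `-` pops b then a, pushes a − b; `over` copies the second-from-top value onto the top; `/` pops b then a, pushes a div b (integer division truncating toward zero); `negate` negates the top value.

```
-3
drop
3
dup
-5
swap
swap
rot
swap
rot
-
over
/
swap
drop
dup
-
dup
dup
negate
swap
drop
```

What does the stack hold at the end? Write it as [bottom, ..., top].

[0, 0]

-3     -> -3
drop   -> (empty)
3      -> 3
dup    -> 3 3
-5     -> 3 3 -5
swap   -> 3 -5 3
swap   -> 3 3 -5
rot    -> 3 -5 3
swap   -> 3 3 -5
rot    -> 3 -5 3
-      -> 3 -8
over   -> 3 -8 3
/      -> 3 -2
swap   -> -2 3
drop   -> -2
dup    -> -2 -2
-      -> 0
dup    -> 0 0
dup    -> 0 0 0
negate -> 0 0 0
swap   -> 0 0 0
drop   -> 0 0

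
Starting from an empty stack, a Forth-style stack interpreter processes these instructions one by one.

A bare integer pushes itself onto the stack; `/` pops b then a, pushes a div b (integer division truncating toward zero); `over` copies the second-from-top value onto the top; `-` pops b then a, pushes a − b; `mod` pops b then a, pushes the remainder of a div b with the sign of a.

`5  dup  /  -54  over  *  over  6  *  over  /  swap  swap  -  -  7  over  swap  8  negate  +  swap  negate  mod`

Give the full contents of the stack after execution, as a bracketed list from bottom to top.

5      -> 5
dup    -> 5 5
/      -> 1
-54    -> 1 -54
over   -> 1 -54 1
*      -> 1 -54
over   -> 1 -54 1
6      -> 1 -54 1 6
*      -> 1 -54 6
over   -> 1 -54 6 -54
/      -> 1 -54 0
swap   -> 1 0 -54
swap   -> 1 -54 0
-      -> 1 -54
-      -> 55
7      -> 55 7
over   -> 55 7 55
swap   -> 55 55 7
8      -> 55 55 7 8
negate -> 55 55 7 -8
+      -> 55 55 -1
swap   -> 55 -1 55
negate -> 55 -1 -55
mod    -> 55 -1

[55, -1]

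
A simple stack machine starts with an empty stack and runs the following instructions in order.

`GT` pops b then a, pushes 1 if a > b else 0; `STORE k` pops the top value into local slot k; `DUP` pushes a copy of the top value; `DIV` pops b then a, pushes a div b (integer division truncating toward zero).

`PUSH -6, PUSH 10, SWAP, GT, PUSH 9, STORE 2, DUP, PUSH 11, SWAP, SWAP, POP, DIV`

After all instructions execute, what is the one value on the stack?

PUSH -6 → -6
PUSH 10 → -6 10
SWAP    → 10 -6
GT      → 1
PUSH 9  → 1 9
STORE 2 → 1
DUP     → 1 1
PUSH 11 → 1 1 11
SWAP    → 1 11 1
SWAP    → 1 1 11
POP     → 1 1
DIV     → 1

1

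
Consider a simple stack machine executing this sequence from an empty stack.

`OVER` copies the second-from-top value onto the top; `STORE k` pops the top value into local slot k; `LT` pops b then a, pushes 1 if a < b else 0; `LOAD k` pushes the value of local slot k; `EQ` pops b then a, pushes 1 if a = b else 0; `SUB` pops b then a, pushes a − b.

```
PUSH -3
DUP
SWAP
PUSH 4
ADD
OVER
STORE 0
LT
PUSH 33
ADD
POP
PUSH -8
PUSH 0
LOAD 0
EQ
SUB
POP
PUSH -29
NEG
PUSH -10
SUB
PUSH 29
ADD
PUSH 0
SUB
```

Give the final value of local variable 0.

PUSH -3  → -3
DUP      → -3 -3
SWAP     → -3 -3
PUSH 4   → -3 -3 4
ADD      → -3 1
OVER     → -3 1 -3
STORE 0  → -3 1
LT       → 1
PUSH 33  → 1 33
ADD      → 34
POP      → (empty)
PUSH -8  → -8
PUSH 0   → -8 0
LOAD 0   → -8 0 -3
EQ       → -8 0
SUB      → -8
POP      → (empty)
PUSH -29 → -29
NEG      → 29
PUSH -10 → 29 -10
SUB      → 39
PUSH 29  → 39 29
ADD      → 68
PUSH 0   → 68 0
SUB      → 68

-3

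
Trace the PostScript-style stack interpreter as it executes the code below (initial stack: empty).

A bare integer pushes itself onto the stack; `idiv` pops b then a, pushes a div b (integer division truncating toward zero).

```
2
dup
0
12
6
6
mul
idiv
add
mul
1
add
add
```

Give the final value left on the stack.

2    -> 2
dup  -> 2 2
0    -> 2 2 0
12   -> 2 2 0 12
6    -> 2 2 0 12 6
6    -> 2 2 0 12 6 6
mul  -> 2 2 0 12 36
idiv -> 2 2 0 0
add  -> 2 2 0
mul  -> 2 0
1    -> 2 0 1
add  -> 2 1
add  -> 3

3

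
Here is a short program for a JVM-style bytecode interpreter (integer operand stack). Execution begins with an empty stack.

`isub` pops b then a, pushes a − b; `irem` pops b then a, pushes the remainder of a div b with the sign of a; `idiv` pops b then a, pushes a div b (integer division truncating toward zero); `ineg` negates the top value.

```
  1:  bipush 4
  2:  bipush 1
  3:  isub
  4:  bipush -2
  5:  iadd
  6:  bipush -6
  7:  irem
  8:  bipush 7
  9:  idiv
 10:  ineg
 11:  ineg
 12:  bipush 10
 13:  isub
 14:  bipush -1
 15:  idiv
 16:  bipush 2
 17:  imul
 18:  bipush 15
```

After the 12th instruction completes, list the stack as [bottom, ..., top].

[0, 10]

bipush 4   4
bipush 1   4 1
isub       3
bipush -2  3 -2
iadd       1
bipush -6  1 -6
irem       1
bipush 7   1 7
idiv       0
ineg       0
ineg       0
bipush 10  0 10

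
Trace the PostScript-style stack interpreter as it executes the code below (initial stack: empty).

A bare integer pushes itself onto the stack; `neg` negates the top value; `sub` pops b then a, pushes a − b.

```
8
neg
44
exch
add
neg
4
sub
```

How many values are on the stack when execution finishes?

1

8    → 8
neg  → -8
44   → -8 44
exch → 44 -8
add  → 36
neg  → -36
4    → -36 4
sub  → -40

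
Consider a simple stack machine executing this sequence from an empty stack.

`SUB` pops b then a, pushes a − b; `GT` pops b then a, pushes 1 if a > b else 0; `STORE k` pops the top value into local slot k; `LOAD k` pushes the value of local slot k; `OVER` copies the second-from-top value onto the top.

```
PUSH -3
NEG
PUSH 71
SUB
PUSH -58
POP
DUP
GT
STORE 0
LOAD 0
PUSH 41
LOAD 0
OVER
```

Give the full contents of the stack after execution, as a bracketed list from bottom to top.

PUSH -3  -> [-3]
NEG      -> [3]
PUSH 71  -> [3, 71]
SUB      -> [-68]
PUSH -58 -> [-68, -58]
POP      -> [-68]
DUP      -> [-68, -68]
GT       -> [0]
STORE 0  -> []
LOAD 0   -> [0]
PUSH 41  -> [0, 41]
LOAD 0   -> [0, 41, 0]
OVER     -> [0, 41, 0, 41]

[0, 41, 0, 41]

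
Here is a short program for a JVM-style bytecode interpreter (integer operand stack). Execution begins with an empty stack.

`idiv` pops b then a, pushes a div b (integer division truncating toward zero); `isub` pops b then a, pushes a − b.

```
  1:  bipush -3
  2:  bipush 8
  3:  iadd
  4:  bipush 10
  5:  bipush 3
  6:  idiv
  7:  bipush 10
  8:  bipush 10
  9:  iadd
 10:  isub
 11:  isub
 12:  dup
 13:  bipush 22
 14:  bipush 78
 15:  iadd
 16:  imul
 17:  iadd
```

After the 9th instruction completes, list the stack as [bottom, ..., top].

bipush -3 -> -3
bipush 8  -> -3 8
iadd      -> 5
bipush 10 -> 5 10
bipush 3  -> 5 10 3
idiv      -> 5 3
bipush 10 -> 5 3 10
bipush 10 -> 5 3 10 10
iadd      -> 5 3 20

[5, 3, 20]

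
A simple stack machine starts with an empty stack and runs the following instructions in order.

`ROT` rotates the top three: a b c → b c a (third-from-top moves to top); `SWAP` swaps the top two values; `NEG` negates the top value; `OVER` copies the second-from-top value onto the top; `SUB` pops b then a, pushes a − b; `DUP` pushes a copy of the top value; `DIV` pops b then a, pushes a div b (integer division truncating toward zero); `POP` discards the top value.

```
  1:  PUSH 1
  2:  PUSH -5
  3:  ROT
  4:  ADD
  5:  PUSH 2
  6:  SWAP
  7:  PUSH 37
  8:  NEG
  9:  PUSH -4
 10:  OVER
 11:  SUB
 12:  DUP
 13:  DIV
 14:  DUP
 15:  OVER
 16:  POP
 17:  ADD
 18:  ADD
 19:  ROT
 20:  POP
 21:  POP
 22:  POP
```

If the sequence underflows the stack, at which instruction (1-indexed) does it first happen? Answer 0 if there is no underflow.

3

PUSH 1   [1]
PUSH -5  [1, -5]
ROT  — needs 3 operands, stack has 2 → underflow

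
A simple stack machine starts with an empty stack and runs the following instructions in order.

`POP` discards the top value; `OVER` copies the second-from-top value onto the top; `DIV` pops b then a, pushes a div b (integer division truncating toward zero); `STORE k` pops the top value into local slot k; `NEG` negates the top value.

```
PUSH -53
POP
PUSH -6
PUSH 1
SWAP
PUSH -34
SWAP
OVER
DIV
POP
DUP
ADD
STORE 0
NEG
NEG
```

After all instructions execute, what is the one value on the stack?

1

PUSH -53 → [-53]
POP      → []
PUSH -6  → [-6]
PUSH 1   → [-6, 1]
SWAP     → [1, -6]
PUSH -34 → [1, -6, -34]
SWAP     → [1, -34, -6]
OVER     → [1, -34, -6, -34]
DIV      → [1, -34, 0]
POP      → [1, -34]
DUP      → [1, -34, -34]
ADD      → [1, -68]
STORE 0  → [1]
NEG      → [-1]
NEG      → [1]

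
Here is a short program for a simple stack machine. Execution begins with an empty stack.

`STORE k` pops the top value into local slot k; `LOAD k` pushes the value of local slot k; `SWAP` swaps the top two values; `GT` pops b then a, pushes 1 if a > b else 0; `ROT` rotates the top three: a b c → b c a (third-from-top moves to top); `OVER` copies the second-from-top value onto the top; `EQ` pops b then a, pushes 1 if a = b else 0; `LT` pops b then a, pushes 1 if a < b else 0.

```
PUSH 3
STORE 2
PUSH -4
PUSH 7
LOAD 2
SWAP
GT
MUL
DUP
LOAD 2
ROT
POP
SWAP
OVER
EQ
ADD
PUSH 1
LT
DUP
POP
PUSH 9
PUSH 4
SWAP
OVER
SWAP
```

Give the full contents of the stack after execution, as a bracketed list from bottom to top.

[0, 4, 4, 9]

PUSH 3  : 3
STORE 2 : (empty)
PUSH -4 : -4
PUSH 7  : -4 7
LOAD 2  : -4 7 3
SWAP    : -4 3 7
GT      : -4 0
MUL     : 0
DUP     : 0 0
LOAD 2  : 0 0 3
ROT     : 0 3 0
POP     : 0 3
SWAP    : 3 0
OVER    : 3 0 3
EQ      : 3 0
ADD     : 3
PUSH 1  : 3 1
LT      : 0
DUP     : 0 0
POP     : 0
PUSH 9  : 0 9
PUSH 4  : 0 9 4
SWAP    : 0 4 9
OVER    : 0 4 9 4
SWAP    : 0 4 4 9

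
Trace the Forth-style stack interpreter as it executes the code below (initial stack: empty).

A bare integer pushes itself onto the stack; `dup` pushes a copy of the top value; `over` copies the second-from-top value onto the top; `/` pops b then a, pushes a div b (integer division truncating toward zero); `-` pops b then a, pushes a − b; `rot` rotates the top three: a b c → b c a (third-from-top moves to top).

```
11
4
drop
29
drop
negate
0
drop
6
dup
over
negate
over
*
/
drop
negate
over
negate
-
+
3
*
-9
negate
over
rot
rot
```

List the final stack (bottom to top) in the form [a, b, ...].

[-84, -84, 9]

11     -> 11
4      -> 11 4
drop   -> 11
29     -> 11 29
drop   -> 11
negate -> -11
0      -> -11 0
drop   -> -11
6      -> -11 6
dup    -> -11 6 6
over   -> -11 6 6 6
negate -> -11 6 6 -6
over   -> -11 6 6 -6 6
*      -> -11 6 6 -36
/      -> -11 6 0
drop   -> -11 6
negate -> -11 -6
over   -> -11 -6 -11
negate -> -11 -6 11
-      -> -11 -17
+      -> -28
3      -> -28 3
*      -> -84
-9     -> -84 -9
negate -> -84 9
over   -> -84 9 -84
rot    -> 9 -84 -84
rot    -> -84 -84 9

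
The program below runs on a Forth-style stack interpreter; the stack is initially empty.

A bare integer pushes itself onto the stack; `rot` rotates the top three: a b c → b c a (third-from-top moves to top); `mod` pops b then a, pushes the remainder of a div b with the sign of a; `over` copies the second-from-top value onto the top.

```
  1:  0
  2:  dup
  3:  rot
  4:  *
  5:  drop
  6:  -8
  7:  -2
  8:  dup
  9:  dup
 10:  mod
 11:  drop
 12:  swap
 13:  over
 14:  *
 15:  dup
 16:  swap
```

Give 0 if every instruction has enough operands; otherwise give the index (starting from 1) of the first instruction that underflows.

0   : [0]
dup : [0, 0]
rot  — needs 3 operands, stack has 2 → underflow

3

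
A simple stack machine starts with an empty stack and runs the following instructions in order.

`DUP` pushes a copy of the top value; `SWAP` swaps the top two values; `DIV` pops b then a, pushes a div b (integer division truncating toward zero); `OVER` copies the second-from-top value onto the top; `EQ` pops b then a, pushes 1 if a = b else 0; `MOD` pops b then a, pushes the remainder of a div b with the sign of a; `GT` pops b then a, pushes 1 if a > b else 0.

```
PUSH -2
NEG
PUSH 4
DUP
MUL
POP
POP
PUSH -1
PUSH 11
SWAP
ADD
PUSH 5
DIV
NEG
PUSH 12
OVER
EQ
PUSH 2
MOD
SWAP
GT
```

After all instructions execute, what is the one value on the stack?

PUSH -2 -> [-2]
NEG     -> [2]
PUSH 4  -> [2, 4]
DUP     -> [2, 4, 4]
MUL     -> [2, 16]
POP     -> [2]
POP     -> []
PUSH -1 -> [-1]
PUSH 11 -> [-1, 11]
SWAP    -> [11, -1]
ADD     -> [10]
PUSH 5  -> [10, 5]
DIV     -> [2]
NEG     -> [-2]
PUSH 12 -> [-2, 12]
OVER    -> [-2, 12, -2]
EQ      -> [-2, 0]
PUSH 2  -> [-2, 0, 2]
MOD     -> [-2, 0]
SWAP    -> [0, -2]
GT      -> [1]

1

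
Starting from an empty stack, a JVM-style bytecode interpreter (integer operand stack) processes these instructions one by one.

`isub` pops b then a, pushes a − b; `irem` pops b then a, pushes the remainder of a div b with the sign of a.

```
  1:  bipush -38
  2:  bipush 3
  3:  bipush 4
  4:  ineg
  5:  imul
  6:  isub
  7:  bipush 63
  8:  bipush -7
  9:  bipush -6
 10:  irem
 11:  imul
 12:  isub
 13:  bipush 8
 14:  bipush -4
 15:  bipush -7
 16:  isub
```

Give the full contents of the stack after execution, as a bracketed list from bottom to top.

bipush -38 → -38
bipush 3   → -38 3
bipush 4   → -38 3 4
ineg       → -38 3 -4
imul       → -38 -12
isub       → -26
bipush 63  → -26 63
bipush -7  → -26 63 -7
bipush -6  → -26 63 -7 -6
irem       → -26 63 -1
imul       → -26 -63
isub       → 37
bipush 8   → 37 8
bipush -4  → 37 8 -4
bipush -7  → 37 8 -4 -7
isub       → 37 8 3

[37, 8, 3]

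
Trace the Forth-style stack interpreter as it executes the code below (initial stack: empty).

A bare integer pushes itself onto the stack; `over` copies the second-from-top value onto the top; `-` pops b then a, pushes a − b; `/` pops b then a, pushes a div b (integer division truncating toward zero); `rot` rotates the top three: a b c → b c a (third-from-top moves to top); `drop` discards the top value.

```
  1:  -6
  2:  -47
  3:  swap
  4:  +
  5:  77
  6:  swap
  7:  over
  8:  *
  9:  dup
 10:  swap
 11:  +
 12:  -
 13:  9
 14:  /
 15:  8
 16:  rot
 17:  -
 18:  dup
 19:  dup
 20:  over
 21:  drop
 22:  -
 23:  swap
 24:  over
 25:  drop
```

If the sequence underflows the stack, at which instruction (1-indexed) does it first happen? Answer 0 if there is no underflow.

-6   → -6
-47  → -6 -47
swap → -47 -6
+    → -53
77   → -53 77
swap → 77 -53
over → 77 -53 77
*    → 77 -4081
dup  → 77 -4081 -4081
swap → 77 -4081 -4081
+    → 77 -8162
-    → 8239
9    → 8239 9
/    → 915
8    → 915 8
rot  — needs 3 operands, stack has 2 → underflow

16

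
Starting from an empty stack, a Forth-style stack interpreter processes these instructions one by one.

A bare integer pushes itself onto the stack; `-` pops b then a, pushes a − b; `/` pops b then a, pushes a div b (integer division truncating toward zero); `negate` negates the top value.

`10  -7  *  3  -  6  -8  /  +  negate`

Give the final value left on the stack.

10      10
-7      10 -7
*       -70
3       -70 3
-       -73
6       -73 6
-8      -73 6 -8
/       -73 0
+       -73
negate  73

73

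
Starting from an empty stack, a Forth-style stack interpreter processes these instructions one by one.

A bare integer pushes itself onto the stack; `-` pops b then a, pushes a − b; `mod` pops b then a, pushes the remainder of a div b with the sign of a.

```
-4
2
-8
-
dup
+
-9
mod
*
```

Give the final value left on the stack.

-4   [-4]
2    [-4, 2]
-8   [-4, 2, -8]
-    [-4, 10]
dup  [-4, 10, 10]
+    [-4, 20]
-9   [-4, 20, -9]
mod  [-4, 2]
*    [-8]

-8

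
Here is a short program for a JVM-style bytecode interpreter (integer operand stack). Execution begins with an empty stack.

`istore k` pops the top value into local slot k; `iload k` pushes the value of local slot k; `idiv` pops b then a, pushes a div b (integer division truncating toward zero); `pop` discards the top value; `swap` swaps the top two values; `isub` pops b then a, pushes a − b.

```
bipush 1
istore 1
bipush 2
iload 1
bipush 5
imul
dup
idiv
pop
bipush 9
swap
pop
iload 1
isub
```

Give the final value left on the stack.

bipush 1 -> [1]
istore 1 -> []
bipush 2 -> [2]
iload 1  -> [2, 1]
bipush 5 -> [2, 1, 5]
imul     -> [2, 5]
dup      -> [2, 5, 5]
idiv     -> [2, 1]
pop      -> [2]
bipush 9 -> [2, 9]
swap     -> [9, 2]
pop      -> [9]
iload 1  -> [9, 1]
isub     -> [8]

8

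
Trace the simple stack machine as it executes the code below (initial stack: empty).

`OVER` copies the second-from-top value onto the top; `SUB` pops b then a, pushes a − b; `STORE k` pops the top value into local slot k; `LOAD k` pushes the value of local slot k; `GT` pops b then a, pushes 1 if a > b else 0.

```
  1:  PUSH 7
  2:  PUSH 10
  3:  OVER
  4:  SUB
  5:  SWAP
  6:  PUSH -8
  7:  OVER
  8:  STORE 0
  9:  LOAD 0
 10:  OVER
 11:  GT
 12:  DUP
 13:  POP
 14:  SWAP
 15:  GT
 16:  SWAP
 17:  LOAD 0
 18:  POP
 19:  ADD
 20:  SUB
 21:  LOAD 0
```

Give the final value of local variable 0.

PUSH 7  → 7
PUSH 10 → 7 10
OVER    → 7 10 7
SUB     → 7 3
SWAP    → 3 7
PUSH -8 → 3 7 -8
OVER    → 3 7 -8 7
STORE 0 → 3 7 -8
LOAD 0  → 3 7 -8 7
OVER    → 3 7 -8 7 -8
GT      → 3 7 -8 1
DUP     → 3 7 -8 1 1
POP     → 3 7 -8 1
SWAP    → 3 7 1 -8
GT      → 3 7 1
SWAP    → 3 1 7
LOAD 0  → 3 1 7 7
POP     → 3 1 7
ADD     → 3 8
SUB     → -5
LOAD 0  → -5 7

7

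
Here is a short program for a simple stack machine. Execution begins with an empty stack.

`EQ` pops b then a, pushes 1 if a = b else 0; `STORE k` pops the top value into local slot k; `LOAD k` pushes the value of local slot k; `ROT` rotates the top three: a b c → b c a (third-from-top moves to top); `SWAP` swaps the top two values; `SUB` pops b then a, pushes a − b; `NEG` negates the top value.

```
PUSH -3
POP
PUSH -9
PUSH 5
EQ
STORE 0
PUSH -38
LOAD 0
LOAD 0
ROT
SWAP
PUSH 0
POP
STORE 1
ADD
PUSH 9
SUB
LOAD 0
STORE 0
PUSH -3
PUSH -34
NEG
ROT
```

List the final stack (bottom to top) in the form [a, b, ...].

[-3, 34, -47]

PUSH -3  : [-3]
POP      : []
PUSH -9  : [-9]
PUSH 5   : [-9, 5]
EQ       : [0]
STORE 0  : []
PUSH -38 : [-38]
LOAD 0   : [-38, 0]
LOAD 0   : [-38, 0, 0]
ROT      : [0, 0, -38]
SWAP     : [0, -38, 0]
PUSH 0   : [0, -38, 0, 0]
POP      : [0, -38, 0]
STORE 1  : [0, -38]
ADD      : [-38]
PUSH 9   : [-38, 9]
SUB      : [-47]
LOAD 0   : [-47, 0]
STORE 0  : [-47]
PUSH -3  : [-47, -3]
PUSH -34 : [-47, -3, -34]
NEG      : [-47, -3, 34]
ROT      : [-3, 34, -47]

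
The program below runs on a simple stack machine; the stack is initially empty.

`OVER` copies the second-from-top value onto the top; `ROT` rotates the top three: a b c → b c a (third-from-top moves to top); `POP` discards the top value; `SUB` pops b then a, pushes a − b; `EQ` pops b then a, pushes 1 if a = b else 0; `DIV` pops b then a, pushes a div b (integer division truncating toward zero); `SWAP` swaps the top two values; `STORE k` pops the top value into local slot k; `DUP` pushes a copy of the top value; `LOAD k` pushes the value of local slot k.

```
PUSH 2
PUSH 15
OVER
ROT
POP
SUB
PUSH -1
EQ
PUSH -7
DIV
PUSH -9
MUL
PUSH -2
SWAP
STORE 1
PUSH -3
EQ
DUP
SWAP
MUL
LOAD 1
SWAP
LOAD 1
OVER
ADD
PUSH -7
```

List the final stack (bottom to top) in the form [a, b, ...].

[0, 0, 0, -7]

PUSH 2   2
PUSH 15  2 15
OVER     2 15 2
ROT      15 2 2
POP      15 2
SUB      13
PUSH -1  13 -1
EQ       0
PUSH -7  0 -7
DIV      0
PUSH -9  0 -9
MUL      0
PUSH -2  0 -2
SWAP     -2 0
STORE 1  -2
PUSH -3  -2 -3
EQ       0
DUP      0 0
SWAP     0 0
MUL      0
LOAD 1   0 0
SWAP     0 0
LOAD 1   0 0 0
OVER     0 0 0 0
ADD      0 0 0
PUSH -7  0 0 0 -7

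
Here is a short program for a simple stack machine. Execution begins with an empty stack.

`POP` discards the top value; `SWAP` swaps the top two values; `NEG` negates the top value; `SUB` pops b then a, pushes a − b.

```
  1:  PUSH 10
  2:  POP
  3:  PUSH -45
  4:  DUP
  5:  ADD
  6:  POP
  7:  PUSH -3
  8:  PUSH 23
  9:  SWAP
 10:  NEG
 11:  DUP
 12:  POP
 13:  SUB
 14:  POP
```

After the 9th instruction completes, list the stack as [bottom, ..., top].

[23, -3]

PUSH 10  → 10
POP      → (empty)
PUSH -45 → -45
DUP      → -45 -45
ADD      → -90
POP      → (empty)
PUSH -3  → -3
PUSH 23  → -3 23
SWAP     → 23 -3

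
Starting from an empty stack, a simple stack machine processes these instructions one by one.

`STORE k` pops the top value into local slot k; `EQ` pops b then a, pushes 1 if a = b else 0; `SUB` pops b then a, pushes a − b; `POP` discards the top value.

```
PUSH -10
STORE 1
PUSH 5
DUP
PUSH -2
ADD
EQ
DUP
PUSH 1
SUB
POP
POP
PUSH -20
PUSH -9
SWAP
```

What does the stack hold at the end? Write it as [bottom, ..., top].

PUSH -10 → [-10]
STORE 1  → []
PUSH 5   → [5]
DUP      → [5, 5]
PUSH -2  → [5, 5, -2]
ADD      → [5, 3]
EQ       → [0]
DUP      → [0, 0]
PUSH 1   → [0, 0, 1]
SUB      → [0, -1]
POP      → [0]
POP      → []
PUSH -20 → [-20]
PUSH -9  → [-20, -9]
SWAP     → [-9, -20]

[-9, -20]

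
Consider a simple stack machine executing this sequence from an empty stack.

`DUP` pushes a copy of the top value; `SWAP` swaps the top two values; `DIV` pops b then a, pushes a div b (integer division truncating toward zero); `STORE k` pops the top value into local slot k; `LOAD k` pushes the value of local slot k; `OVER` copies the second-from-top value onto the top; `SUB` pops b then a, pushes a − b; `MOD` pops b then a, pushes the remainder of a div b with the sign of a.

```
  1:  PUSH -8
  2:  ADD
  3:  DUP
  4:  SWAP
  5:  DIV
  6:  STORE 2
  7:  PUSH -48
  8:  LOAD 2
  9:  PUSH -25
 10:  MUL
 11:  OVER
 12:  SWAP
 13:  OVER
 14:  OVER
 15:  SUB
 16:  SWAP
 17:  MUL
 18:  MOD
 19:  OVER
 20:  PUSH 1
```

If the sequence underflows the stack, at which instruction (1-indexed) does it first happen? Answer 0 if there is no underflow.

PUSH -8 : [-8]
ADD  — needs 2 operands, stack has 1 → underflow

2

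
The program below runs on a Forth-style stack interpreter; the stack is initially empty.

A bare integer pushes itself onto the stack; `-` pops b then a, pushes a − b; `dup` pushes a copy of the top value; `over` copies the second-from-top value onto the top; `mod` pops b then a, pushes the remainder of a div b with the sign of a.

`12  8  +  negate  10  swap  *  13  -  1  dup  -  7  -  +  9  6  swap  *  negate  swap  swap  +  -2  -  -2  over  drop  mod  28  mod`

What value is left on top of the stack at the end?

0

12     : [12]
8      : [12, 8]
+      : [20]
negate : [-20]
10     : [-20, 10]
swap   : [10, -20]
*      : [-200]
13     : [-200, 13]
-      : [-213]
1      : [-213, 1]
dup    : [-213, 1, 1]
-      : [-213, 0]
7      : [-213, 0, 7]
-      : [-213, -7]
+      : [-220]
9      : [-220, 9]
6      : [-220, 9, 6]
swap   : [-220, 6, 9]
*      : [-220, 54]
negate : [-220, -54]
swap   : [-54, -220]
swap   : [-220, -54]
+      : [-274]
-2     : [-274, -2]
-      : [-272]
-2     : [-272, -2]
over   : [-272, -2, -272]
drop   : [-272, -2]
mod    : [0]
28     : [0, 28]
mod    : [0]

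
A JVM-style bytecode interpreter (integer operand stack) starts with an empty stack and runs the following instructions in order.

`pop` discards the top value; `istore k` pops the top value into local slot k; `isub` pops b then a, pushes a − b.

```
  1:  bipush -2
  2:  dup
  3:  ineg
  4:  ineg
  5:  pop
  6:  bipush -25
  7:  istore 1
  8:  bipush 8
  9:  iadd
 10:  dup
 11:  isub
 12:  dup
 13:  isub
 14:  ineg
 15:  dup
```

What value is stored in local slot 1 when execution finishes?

-25

bipush -2   [-2]
dup         [-2, -2]
ineg        [-2, 2]
ineg        [-2, -2]
pop         [-2]
bipush -25  [-2, -25]
istore 1    [-2]
bipush 8    [-2, 8]
iadd        [6]
dup         [6, 6]
isub        [0]
dup         [0, 0]
isub        [0]
ineg        [0]
dup         [0, 0]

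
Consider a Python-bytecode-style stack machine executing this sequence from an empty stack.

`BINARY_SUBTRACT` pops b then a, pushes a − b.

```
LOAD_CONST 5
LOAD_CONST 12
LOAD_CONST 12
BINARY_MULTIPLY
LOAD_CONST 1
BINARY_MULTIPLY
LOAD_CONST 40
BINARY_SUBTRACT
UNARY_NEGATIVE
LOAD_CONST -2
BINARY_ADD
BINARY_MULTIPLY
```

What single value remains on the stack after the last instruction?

LOAD_CONST 5     5
LOAD_CONST 12    5 12
LOAD_CONST 12    5 12 12
BINARY_MULTIPLY  5 144
LOAD_CONST 1     5 144 1
BINARY_MULTIPLY  5 144
LOAD_CONST 40    5 144 40
BINARY_SUBTRACT  5 104
UNARY_NEGATIVE   5 -104
LOAD_CONST -2    5 -104 -2
BINARY_ADD       5 -106
BINARY_MULTIPLY  -530

-530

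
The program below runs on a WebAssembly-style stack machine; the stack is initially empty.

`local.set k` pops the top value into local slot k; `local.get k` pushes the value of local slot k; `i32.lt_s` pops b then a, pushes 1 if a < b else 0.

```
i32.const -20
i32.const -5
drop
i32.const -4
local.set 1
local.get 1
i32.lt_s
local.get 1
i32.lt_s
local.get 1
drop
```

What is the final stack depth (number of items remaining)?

1

i32.const -20 : [-20]
i32.const -5  : [-20, -5]
drop          : [-20]
i32.const -4  : [-20, -4]
local.set 1   : [-20]
local.get 1   : [-20, -4]
i32.lt_s      : [1]
local.get 1   : [1, -4]
i32.lt_s      : [0]
local.get 1   : [0, -4]
drop          : [0]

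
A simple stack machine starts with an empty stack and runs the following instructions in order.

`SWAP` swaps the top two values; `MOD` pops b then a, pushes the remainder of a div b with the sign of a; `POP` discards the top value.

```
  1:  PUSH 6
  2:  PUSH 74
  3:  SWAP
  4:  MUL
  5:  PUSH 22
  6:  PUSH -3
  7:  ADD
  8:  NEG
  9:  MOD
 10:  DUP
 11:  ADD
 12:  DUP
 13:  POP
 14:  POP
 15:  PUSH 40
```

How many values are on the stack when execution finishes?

1

PUSH 6  → [6]
PUSH 74 → [6, 74]
SWAP    → [74, 6]
MUL     → [444]
PUSH 22 → [444, 22]
PUSH -3 → [444, 22, -3]
ADD     → [444, 19]
NEG     → [444, -19]
MOD     → [7]
DUP     → [7, 7]
ADD     → [14]
DUP     → [14, 14]
POP     → [14]
POP     → []
PUSH 40 → [40]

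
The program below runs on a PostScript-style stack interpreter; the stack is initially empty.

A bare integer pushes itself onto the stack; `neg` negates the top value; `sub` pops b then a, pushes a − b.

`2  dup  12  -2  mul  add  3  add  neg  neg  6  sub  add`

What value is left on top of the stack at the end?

-23

2   → [2]
dup → [2, 2]
12  → [2, 2, 12]
-2  → [2, 2, 12, -2]
mul → [2, 2, -24]
add → [2, -22]
3   → [2, -22, 3]
add → [2, -19]
neg → [2, 19]
neg → [2, -19]
6   → [2, -19, 6]
sub → [2, -25]
add → [-23]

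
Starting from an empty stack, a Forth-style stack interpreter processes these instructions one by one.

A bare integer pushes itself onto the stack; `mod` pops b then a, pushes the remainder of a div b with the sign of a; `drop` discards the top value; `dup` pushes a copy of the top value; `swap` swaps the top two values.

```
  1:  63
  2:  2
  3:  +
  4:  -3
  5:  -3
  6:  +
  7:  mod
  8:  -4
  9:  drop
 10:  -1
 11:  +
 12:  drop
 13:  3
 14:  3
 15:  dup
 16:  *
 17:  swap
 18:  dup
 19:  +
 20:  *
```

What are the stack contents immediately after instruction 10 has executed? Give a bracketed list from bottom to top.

63   : 63
2    : 63 2
+    : 65
-3   : 65 -3
-3   : 65 -3 -3
+    : 65 -6
mod  : 5
-4   : 5 -4
drop : 5
-1   : 5 -1

[5, -1]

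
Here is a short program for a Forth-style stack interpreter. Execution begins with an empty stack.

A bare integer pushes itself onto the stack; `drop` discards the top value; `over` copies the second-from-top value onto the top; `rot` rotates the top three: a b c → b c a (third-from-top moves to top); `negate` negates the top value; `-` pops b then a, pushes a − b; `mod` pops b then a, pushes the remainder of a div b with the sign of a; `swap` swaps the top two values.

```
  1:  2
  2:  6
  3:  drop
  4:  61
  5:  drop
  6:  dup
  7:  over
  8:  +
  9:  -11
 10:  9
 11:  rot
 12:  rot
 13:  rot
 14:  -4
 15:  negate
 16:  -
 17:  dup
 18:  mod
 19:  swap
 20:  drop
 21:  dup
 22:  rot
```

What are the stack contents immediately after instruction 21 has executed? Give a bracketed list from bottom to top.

[2, 4, 0, 0]

2      : 2
6      : 2 6
drop   : 2
61     : 2 61
drop   : 2
dup    : 2 2
over   : 2 2 2
+      : 2 4
-11    : 2 4 -11
9      : 2 4 -11 9
rot    : 2 -11 9 4
rot    : 2 9 4 -11
rot    : 2 4 -11 9
-4     : 2 4 -11 9 -4
negate : 2 4 -11 9 4
-      : 2 4 -11 5
dup    : 2 4 -11 5 5
mod    : 2 4 -11 0
swap   : 2 4 0 -11
drop   : 2 4 0
dup    : 2 4 0 0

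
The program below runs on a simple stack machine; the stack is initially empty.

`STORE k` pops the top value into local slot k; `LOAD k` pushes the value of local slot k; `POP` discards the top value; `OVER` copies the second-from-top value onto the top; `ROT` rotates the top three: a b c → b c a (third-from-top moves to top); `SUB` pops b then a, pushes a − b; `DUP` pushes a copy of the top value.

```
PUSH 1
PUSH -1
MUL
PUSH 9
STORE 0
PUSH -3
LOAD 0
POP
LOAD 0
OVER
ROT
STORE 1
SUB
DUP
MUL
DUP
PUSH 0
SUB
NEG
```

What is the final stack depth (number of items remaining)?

PUSH 1  -> [1]
PUSH -1 -> [1, -1]
MUL     -> [-1]
PUSH 9  -> [-1, 9]
STORE 0 -> [-1]
PUSH -3 -> [-1, -3]
LOAD 0  -> [-1, -3, 9]
POP     -> [-1, -3]
LOAD 0  -> [-1, -3, 9]
OVER    -> [-1, -3, 9, -3]
ROT     -> [-1, 9, -3, -3]
STORE 1 -> [-1, 9, -3]
SUB     -> [-1, 12]
DUP     -> [-1, 12, 12]
MUL     -> [-1, 144]
DUP     -> [-1, 144, 144]
PUSH 0  -> [-1, 144, 144, 0]
SUB     -> [-1, 144, 144]
NEG     -> [-1, 144, -144]

3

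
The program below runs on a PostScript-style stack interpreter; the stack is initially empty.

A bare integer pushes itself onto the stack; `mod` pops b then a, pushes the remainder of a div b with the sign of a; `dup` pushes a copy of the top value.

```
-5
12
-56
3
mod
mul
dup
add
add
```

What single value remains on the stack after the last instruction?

-53

-5   -5
12   -5 12
-56  -5 12 -56
3    -5 12 -56 3
mod  -5 12 -2
mul  -5 -24
dup  -5 -24 -24
add  -5 -48
add  -53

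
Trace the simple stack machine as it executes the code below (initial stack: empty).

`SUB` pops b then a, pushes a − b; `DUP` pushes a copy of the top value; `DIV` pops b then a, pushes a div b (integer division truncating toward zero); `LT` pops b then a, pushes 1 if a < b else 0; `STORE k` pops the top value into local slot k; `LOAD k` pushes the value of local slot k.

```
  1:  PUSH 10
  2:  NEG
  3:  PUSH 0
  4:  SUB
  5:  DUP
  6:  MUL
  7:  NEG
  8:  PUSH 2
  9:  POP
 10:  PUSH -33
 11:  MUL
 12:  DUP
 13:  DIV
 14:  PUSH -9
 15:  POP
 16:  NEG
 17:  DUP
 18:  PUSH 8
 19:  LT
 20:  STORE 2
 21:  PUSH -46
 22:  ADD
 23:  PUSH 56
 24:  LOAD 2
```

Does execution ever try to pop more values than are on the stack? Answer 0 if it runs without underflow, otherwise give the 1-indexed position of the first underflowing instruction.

PUSH 10   10
NEG       -10
PUSH 0    -10 0
SUB       -10
DUP       -10 -10
MUL       100
NEG       -100
PUSH 2    -100 2
POP       -100
PUSH -33  -100 -33
MUL       3300
DUP       3300 3300
DIV       1
PUSH -9   1 -9
POP       1
NEG       -1
DUP       -1 -1
PUSH 8    -1 -1 8
LT        -1 1
STORE 2   -1
PUSH -46  -1 -46
ADD       -47
PUSH 56   -47 56
LOAD 2    -47 56 1

0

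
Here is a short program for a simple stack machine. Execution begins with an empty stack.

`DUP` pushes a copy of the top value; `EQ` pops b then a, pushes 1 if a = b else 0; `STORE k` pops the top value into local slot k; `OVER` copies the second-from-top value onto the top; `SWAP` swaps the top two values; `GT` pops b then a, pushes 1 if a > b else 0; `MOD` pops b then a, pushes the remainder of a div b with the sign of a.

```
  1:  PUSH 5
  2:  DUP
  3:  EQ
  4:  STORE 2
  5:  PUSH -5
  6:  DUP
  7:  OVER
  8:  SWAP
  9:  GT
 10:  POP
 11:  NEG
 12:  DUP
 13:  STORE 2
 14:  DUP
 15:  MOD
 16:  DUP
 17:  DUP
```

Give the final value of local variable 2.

PUSH 5  → 5
DUP     → 5 5
EQ      → 1
STORE 2 → (empty)
PUSH -5 → -5
DUP     → -5 -5
OVER    → -5 -5 -5
SWAP    → -5 -5 -5
GT      → -5 0
POP     → -5
NEG     → 5
DUP     → 5 5
STORE 2 → 5
DUP     → 5 5
MOD     → 0
DUP     → 0 0
DUP     → 0 0 0

5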